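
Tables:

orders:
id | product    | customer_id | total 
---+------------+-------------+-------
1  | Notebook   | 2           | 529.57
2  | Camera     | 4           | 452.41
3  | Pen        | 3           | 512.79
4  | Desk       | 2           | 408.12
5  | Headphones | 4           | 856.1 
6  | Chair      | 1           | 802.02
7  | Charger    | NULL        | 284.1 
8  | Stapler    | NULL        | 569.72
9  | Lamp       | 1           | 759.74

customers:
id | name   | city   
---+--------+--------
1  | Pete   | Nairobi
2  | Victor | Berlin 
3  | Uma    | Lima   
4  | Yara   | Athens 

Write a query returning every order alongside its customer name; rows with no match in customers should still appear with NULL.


LEFT JOIN keeps every row from orders (the left table); where customer_id has no match in customers, the customer columns become NULL. Walk through each order:
  - order 1 (Notebook): customer_id=2 -> matches Victor
  - order 2 (Camera): customer_id=4 -> matches Yara
  - order 3 (Pen): customer_id=3 -> matches Uma
  - order 4 (Desk): customer_id=2 -> matches Victor
  - order 5 (Headphones): customer_id=4 -> matches Yara
  - order 6 (Chair): customer_id=1 -> matches Pete
  - order 7 (Charger): customer_id=NULL, no match -> kept with NULL
  - order 8 (Stapler): customer_id=NULL, no match -> kept with NULL
  - order 9 (Lamp): customer_id=1 -> matches Pete
All 9 rows appear; 2 have NULL customer.

SQL:
SELECT a.product, b.name AS customer
FROM orders a
LEFT JOIN customers b ON a.customer_id = b.id

Result:
product    | customer
-----------+---------
Notebook   | Victor  
Camera     | Yara    
Pen        | Uma     
Desk       | Victor  
Headphones | Yara    
Chair      | Pete    
Charger    | NULL    
Stapler    | NULL    
Lamp       | Pete    


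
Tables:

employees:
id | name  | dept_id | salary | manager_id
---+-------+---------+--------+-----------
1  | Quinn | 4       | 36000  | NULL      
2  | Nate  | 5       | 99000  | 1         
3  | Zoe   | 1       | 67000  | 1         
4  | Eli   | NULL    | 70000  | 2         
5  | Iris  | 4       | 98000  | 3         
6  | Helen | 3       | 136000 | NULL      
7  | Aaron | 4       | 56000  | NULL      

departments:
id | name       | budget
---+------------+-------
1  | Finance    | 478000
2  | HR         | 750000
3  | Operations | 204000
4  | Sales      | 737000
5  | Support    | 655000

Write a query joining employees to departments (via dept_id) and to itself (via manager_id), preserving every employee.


Two LEFT JOINs from the same base table employees: one to departments via dept_id, one to employees itself via manager_id. Both are LEFT so every employee is preserved.
Match against departments:
  - employee 1 (Quinn): dept_id=4 -> matches Sales
  - employee 2 (Nate): dept_id=5 -> matches Support
  - employee 3 (Zoe): dept_id=1 -> matches Finance
  - employee 4 (Eli): dept_id=NULL, no match -> kept with NULL
  - employee 5 (Iris): dept_id=4 -> matches Sales
  - employee 6 (Helen): dept_id=3 -> matches Operations
  - employee 7 (Aaron): dept_id=4 -> matches Sales
Match against employees (self):
  - employee 1 (Quinn): manager_id=NULL -> NULL
  - employee 2 (Nate): manager_id=1 -> Quinn
  - employee 3 (Zoe): manager_id=1 -> Quinn
  - employee 4 (Eli): manager_id=2 -> Nate
  - employee 5 (Iris): manager_id=3 -> Zoe
  - employee 6 (Helen): manager_id=NULL -> NULL
  - employee 7 (Aaron): manager_id=NULL -> NULL

SQL:
SELECT a.name, b.name AS department, c.name AS manager
FROM employees a
LEFT JOIN departments b ON a.dept_id = b.id
LEFT JOIN employees c ON a.manager_id = c.id

Result:
name  | department | manager
------+------------+--------
Quinn | Sales      | NULL   
Nate  | Support    | Quinn  
Zoe   | Finance    | Quinn  
Eli   | NULL       | Nate   
Iris  | Sales      | Zoe    
Helen | Operations | NULL   
Aaron | Sales      | NULL   


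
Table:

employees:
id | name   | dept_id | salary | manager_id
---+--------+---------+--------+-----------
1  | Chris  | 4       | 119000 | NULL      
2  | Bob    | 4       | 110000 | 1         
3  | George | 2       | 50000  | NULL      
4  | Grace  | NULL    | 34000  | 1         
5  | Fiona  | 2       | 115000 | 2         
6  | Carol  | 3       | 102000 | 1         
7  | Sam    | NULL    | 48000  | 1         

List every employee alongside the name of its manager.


This is a self-join: employees is joined to a second copy of itself, matching each row's manager_id to another row's id. Use LEFT JOIN so rows with manager_id=NULL are kept.
  - employee 1 (Chris): manager_id=NULL -> NULL
  - employee 2 (Bob): manager_id=1 -> Chris
  - employee 3 (George): manager_id=NULL -> NULL
  - employee 4 (Grace): manager_id=1 -> Chris
  - employee 5 (Fiona): manager_id=2 -> Bob
  - employee 6 (Carol): manager_id=1 -> Chris
  - employee 7 (Sam): manager_id=1 -> Chris

SQL:
SELECT a.name AS item, b.name AS manager
FROM employees a
LEFT JOIN employees b ON a.manager_id = b.id

Result:
item   | manager
-------+--------
Chris  | NULL   
Bob    | Chris  
George | NULL   
Grace  | Chris  
Fiona  | Bob    
Carol  | Chris  
Sam    | Chris  


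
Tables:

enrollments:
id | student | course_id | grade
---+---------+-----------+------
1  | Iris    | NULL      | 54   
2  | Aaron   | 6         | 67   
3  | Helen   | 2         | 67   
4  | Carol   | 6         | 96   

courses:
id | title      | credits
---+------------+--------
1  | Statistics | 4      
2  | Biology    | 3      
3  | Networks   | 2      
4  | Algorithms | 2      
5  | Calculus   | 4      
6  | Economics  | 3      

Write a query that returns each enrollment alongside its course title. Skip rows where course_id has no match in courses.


INNER JOIN keeps only enrollments rows whose course_id matches an id in courses. Walk through each enrollment:
  - enrollment 1 (Iris): course_id=NULL, no match -> dropped
  - enrollment 2 (Aaron): course_id=6 -> matches Economics
  - enrollment 3 (Helen): course_id=2 -> matches Biology
  - enrollment 4 (Carol): course_id=6 -> matches Economics
So 1 of 4 rows is dropped.

SQL:
SELECT a.student, b.title AS course
FROM enrollments a
INNER JOIN courses b ON a.course_id = b.id

Result:
student | course   
--------+----------
Aaron   | Economics
Helen   | Biology  
Carol   | Economics


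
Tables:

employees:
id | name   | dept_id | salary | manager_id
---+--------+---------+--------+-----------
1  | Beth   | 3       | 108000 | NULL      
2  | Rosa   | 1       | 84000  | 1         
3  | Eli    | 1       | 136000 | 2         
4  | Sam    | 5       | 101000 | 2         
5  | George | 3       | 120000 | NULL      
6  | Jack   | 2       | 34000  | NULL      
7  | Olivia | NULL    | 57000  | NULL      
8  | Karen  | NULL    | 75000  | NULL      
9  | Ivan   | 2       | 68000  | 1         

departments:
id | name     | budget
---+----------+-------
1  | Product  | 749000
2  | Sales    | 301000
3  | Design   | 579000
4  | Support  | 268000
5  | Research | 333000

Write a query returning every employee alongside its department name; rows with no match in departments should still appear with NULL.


LEFT JOIN keeps every row from employees (the left table); where dept_id has no match in departments, the department columns become NULL. Walk through each employee:
  - employee 1 (Beth): dept_id=3 -> matches Design
  - employee 2 (Rosa): dept_id=1 -> matches Product
  - employee 3 (Eli): dept_id=1 -> matches Product
  - employee 4 (Sam): dept_id=5 -> matches Research
  - employee 5 (George): dept_id=3 -> matches Design
  - employee 6 (Jack): dept_id=2 -> matches Sales
  - employee 7 (Olivia): dept_id=NULL, no match -> kept with NULL
  - employee 8 (Karen): dept_id=NULL, no match -> kept with NULL
  - employee 9 (Ivan): dept_id=2 -> matches Sales
All 9 rows appear; 2 have NULL department.

SQL:
SELECT a.name, b.name AS department
FROM employees a
LEFT JOIN departments b ON a.dept_id = b.id

Result:
name   | department
-------+-----------
Beth   | Design    
Rosa   | Product   
Eli    | Product   
Sam    | Research  
George | Design    
Jack   | Sales     
Olivia | NULL      
Karen  | NULL      
Ivan   | Sales     


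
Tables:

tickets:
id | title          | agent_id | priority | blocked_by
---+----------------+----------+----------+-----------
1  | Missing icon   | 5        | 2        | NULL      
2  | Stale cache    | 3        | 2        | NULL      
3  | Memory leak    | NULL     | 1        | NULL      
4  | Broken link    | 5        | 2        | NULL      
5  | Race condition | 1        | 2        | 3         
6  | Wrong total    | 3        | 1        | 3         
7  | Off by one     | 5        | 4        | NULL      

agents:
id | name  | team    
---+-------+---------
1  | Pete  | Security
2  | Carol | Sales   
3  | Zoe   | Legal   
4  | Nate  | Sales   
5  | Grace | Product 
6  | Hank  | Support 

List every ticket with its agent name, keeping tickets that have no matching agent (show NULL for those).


LEFT JOIN keeps every row from tickets (the left table); where agent_id has no match in agents, the agent columns become NULL. Walk through each ticket:
  - ticket 1 (Missing icon): agent_id=5 -> matches Grace
  - ticket 2 (Stale cache): agent_id=3 -> matches Zoe
  - ticket 3 (Memory leak): agent_id=NULL, no match -> kept with NULL
  - ticket 4 (Broken link): agent_id=5 -> matches Grace
  - ticket 5 (Race condition): agent_id=1 -> matches Pete
  - ticket 6 (Wrong total): agent_id=3 -> matches Zoe
  - ticket 7 (Off by one): agent_id=5 -> matches Grace
All 7 rows appear; 1 has NULL agent.

SQL:
SELECT a.title, b.name AS agent
FROM tickets a
LEFT JOIN agents b ON a.agent_id = b.id

Result:
title          | agent
---------------+------
Missing icon   | Grace
Stale cache    | Zoe  
Memory leak    | NULL 
Broken link    | Grace
Race condition | Pete 
Wrong total    | Zoe  
Off by one     | Grace


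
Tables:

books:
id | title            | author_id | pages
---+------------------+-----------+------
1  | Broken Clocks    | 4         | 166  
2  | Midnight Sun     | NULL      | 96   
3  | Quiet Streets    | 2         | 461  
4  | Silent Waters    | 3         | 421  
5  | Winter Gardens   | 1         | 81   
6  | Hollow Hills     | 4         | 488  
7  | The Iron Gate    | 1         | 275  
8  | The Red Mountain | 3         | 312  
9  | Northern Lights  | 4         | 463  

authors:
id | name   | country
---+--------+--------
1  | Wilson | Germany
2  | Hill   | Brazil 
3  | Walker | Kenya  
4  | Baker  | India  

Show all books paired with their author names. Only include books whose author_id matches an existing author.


INNER JOIN keeps only books rows whose author_id matches an id in authors. Walk through each book:
  - book 1 (Broken Clocks): author_id=4 -> matches Baker
  - book 2 (Midnight Sun): author_id=NULL, no match -> dropped
  - book 3 (Quiet Streets): author_id=2 -> matches Hill
  - book 4 (Silent Waters): author_id=3 -> matches Walker
  - book 5 (Winter Gardens): author_id=1 -> matches Wilson
  - book 6 (Hollow Hills): author_id=4 -> matches Baker
  - book 7 (The Iron Gate): author_id=1 -> matches Wilson
  - book 8 (The Red Mountain): author_id=3 -> matches Walker
  - book 9 (Northern Lights): author_id=4 -> matches Baker
So 1 of 9 rows is dropped.

SQL:
SELECT a.title, b.name AS author
FROM books a
INNER JOIN authors b ON a.author_id = b.id

Result:
title            | author
-----------------+-------
Broken Clocks    | Baker 
Quiet Streets    | Hill  
Silent Waters    | Walker
Winter Gardens   | Wilson
Hollow Hills     | Baker 
The Iron Gate    | Wilson
The Red Mountain | Walker
Northern Lights  | Baker 


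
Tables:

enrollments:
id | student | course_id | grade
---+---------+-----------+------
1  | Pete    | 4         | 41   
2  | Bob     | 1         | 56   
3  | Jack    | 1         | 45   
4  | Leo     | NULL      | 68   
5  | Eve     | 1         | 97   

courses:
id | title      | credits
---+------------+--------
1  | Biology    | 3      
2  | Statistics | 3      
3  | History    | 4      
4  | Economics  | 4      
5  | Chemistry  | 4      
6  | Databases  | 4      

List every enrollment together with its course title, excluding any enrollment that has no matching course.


INNER JOIN keeps only enrollments rows whose course_id matches an id in courses. Walk through each enrollment:
  - enrollment 1 (Pete): course_id=4 -> matches Economics
  - enrollment 2 (Bob): course_id=1 -> matches Biology
  - enrollment 3 (Jack): course_id=1 -> matches Biology
  - enrollment 4 (Leo): course_id=NULL, no match -> dropped
  - enrollment 5 (Eve): course_id=1 -> matches Biology
So 1 of 5 rows is dropped.

SQL:
SELECT a.student, b.title AS course
FROM enrollments a
INNER JOIN courses b ON a.course_id = b.id

Result:
student | course   
--------+----------
Pete    | Economics
Bob     | Biology  
Jack    | Biology  
Eve     | Biology  


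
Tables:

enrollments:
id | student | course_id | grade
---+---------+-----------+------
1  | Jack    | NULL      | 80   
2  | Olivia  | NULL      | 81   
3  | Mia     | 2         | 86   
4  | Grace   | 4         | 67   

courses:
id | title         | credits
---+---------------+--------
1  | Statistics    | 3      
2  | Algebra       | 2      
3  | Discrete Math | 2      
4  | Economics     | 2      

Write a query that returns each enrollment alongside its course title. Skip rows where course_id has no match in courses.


INNER JOIN keeps only enrollments rows whose course_id matches an id in courses. Walk through each enrollment:
  - enrollment 1 (Jack): course_id=NULL, no match -> dropped
  - enrollment 2 (Olivia): course_id=NULL, no match -> dropped
  - enrollment 3 (Mia): course_id=2 -> matches Algebra
  - enrollment 4 (Grace): course_id=4 -> matches Economics
So 2 of 4 rows are dropped.

SQL:
SELECT a.student, b.title AS course
FROM enrollments a
INNER JOIN courses b ON a.course_id = b.id

Result:
student | course   
--------+----------
Mia     | Algebra  
Grace   | Economics


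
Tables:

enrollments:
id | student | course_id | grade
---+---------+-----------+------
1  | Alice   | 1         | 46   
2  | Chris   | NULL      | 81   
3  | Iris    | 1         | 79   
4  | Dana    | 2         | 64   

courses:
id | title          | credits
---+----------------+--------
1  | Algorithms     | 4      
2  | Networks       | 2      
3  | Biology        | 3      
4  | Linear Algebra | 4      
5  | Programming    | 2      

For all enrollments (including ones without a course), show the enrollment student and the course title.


LEFT JOIN keeps every row from enrollments (the left table); where course_id has no match in courses, the course columns become NULL. Walk through each enrollment:
  - enrollment 1 (Alice): course_id=1 -> matches Algorithms
  - enrollment 2 (Chris): course_id=NULL, no match -> kept with NULL
  - enrollment 3 (Iris): course_id=1 -> matches Algorithms
  - enrollment 4 (Dana): course_id=2 -> matches Networks
All 4 rows appear; 1 has NULL course.

SQL:
SELECT a.student, b.title AS course
FROM enrollments a
LEFT JOIN courses b ON a.course_id = b.id

Result:
student | course    
--------+-----------
Alice   | Algorithms
Chris   | NULL      
Iris    | Algorithms
Dana    | Networks  


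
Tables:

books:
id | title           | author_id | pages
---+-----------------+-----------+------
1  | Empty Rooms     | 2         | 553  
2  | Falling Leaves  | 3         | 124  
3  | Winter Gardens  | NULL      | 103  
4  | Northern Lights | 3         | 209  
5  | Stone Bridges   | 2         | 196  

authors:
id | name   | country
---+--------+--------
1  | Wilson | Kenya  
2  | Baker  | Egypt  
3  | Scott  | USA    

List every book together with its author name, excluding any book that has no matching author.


INNER JOIN keeps only books rows whose author_id matches an id in authors. Walk through each book:
  - book 1 (Empty Rooms): author_id=2 -> matches Baker
  - book 2 (Falling Leaves): author_id=3 -> matches Scott
  - book 3 (Winter Gardens): author_id=NULL, no match -> dropped
  - book 4 (Northern Lights): author_id=3 -> matches Scott
  - book 5 (Stone Bridges): author_id=2 -> matches Baker
So 1 of 5 rows is dropped.

SQL:
SELECT a.title, b.name AS author
FROM books a
INNER JOIN authors b ON a.author_id = b.id

Result:
title           | author
----------------+-------
Empty Rooms     | Baker 
Falling Leaves  | Scott 
Northern Lights | Scott 
Stone Bridges   | Baker 


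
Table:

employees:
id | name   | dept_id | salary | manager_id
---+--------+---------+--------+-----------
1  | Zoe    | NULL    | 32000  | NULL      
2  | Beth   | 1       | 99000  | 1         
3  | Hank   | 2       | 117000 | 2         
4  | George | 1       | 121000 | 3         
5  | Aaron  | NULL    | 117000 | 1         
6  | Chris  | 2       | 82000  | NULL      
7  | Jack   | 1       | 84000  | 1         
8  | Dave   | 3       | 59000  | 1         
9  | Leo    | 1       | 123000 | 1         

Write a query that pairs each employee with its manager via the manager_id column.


This is a self-join: employees is joined to a second copy of itself, matching each row's manager_id to another row's id. Use LEFT JOIN so rows with manager_id=NULL are kept.
  - employee 1 (Zoe): manager_id=NULL -> NULL
  - employee 2 (Beth): manager_id=1 -> Zoe
  - employee 3 (Hank): manager_id=2 -> Beth
  - employee 4 (George): manager_id=3 -> Hank
  - employee 5 (Aaron): manager_id=1 -> Zoe
  - employee 6 (Chris): manager_id=NULL -> NULL
  - employee 7 (Jack): manager_id=1 -> Zoe
  - employee 8 (Dave): manager_id=1 -> Zoe
  - employee 9 (Leo): manager_id=1 -> Zoe

SQL:
SELECT a.name AS item, b.name AS manager
FROM employees a
LEFT JOIN employees b ON a.manager_id = b.id

Result:
item   | manager
-------+--------
Zoe    | NULL   
Beth   | Zoe    
Hank   | Beth   
George | Hank   
Aaron  | Zoe    
Chris  | NULL   
Jack   | Zoe    
Dave   | Zoe    
Leo    | Zoe    


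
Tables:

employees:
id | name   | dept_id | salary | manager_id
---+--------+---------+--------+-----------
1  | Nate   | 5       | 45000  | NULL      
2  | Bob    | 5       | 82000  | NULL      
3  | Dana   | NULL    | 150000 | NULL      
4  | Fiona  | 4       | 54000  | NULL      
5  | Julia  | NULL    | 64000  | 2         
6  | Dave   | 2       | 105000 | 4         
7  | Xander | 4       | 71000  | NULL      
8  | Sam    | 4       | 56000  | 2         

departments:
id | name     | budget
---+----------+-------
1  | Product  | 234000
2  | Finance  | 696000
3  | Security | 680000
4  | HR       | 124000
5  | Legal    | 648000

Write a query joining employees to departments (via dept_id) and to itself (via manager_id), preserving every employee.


Two LEFT JOINs from the same base table employees: one to departments via dept_id, one to employees itself via manager_id. Both are LEFT so every employee is preserved.
Match against departments:
  - employee 1 (Nate): dept_id=5 -> matches Legal
  - employee 2 (Bob): dept_id=5 -> matches Legal
  - employee 3 (Dana): dept_id=NULL, no match -> kept with NULL
  - employee 4 (Fiona): dept_id=4 -> matches HR
  - employee 5 (Julia): dept_id=NULL, no match -> kept with NULL
  - employee 6 (Dave): dept_id=2 -> matches Finance
  - employee 7 (Xander): dept_id=4 -> matches HR
  - employee 8 (Sam): dept_id=4 -> matches HR
Match against employees (self):
  - employee 1 (Nate): manager_id=NULL -> NULL
  - employee 2 (Bob): manager_id=NULL -> NULL
  - employee 3 (Dana): manager_id=NULL -> NULL
  - employee 4 (Fiona): manager_id=NULL -> NULL
  - employee 5 (Julia): manager_id=2 -> Bob
  - employee 6 (Dave): manager_id=4 -> Fiona
  - employee 7 (Xander): manager_id=NULL -> NULL
  - employee 8 (Sam): manager_id=2 -> Bob

SQL:
SELECT a.name, b.name AS department, c.name AS manager
FROM employees a
LEFT JOIN departments b ON a.dept_id = b.id
LEFT JOIN employees c ON a.manager_id = c.id

Result:
name   | department | manager
-------+------------+--------
Nate   | Legal      | NULL   
Bob    | Legal      | NULL   
Dana   | NULL       | NULL   
Fiona  | HR         | NULL   
Julia  | NULL       | Bob    
Dave   | Finance    | Fiona  
Xander | HR         | NULL   
Sam    | HR         | Bob    


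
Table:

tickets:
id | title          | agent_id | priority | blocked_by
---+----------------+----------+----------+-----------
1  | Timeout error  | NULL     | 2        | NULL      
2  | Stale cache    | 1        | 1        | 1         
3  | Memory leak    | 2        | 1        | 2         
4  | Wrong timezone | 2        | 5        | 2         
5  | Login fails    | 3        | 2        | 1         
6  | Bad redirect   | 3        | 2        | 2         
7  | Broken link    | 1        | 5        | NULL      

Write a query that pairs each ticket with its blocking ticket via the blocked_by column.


This is a self-join: tickets is joined to a second copy of itself, matching each row's blocked_by to another row's id. Use LEFT JOIN so rows with blocked_by=NULL are kept.
  - ticket 1 (Timeout error): blocked_by=NULL -> NULL
  - ticket 2 (Stale cache): blocked_by=1 -> Timeout error
  - ticket 3 (Memory leak): blocked_by=2 -> Stale cache
  - ticket 4 (Wrong timezone): blocked_by=2 -> Stale cache
  - ticket 5 (Login fails): blocked_by=1 -> Timeout error
  - ticket 6 (Bad redirect): blocked_by=2 -> Stale cache
  - ticket 7 (Broken link): blocked_by=NULL -> NULL

SQL:
SELECT a.title AS item, b.title AS blocked_by
FROM tickets a
LEFT JOIN tickets b ON a.blocked_by = b.id

Result:
item           | blocked_by   
---------------+--------------
Timeout error  | NULL         
Stale cache    | Timeout error
Memory leak    | Stale cache  
Wrong timezone | Stale cache  
Login fails    | Timeout error
Bad redirect   | Stale cache  
Broken link    | NULL         


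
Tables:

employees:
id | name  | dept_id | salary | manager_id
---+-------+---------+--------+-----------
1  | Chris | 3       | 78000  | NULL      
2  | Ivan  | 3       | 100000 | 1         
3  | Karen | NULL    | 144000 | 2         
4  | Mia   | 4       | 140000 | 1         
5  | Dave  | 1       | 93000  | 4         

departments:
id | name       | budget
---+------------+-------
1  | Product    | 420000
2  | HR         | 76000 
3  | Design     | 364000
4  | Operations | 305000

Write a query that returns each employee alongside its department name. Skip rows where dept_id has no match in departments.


INNER JOIN keeps only employees rows whose dept_id matches an id in departments. Walk through each employee:
  - employee 1 (Chris): dept_id=3 -> matches Design
  - employee 2 (Ivan): dept_id=3 -> matches Design
  - employee 3 (Karen): dept_id=NULL, no match -> dropped
  - employee 4 (Mia): dept_id=4 -> matches Operations
  - employee 5 (Dave): dept_id=1 -> matches Product
So 1 of 5 rows is dropped.

SQL:
SELECT a.name, b.name AS department
FROM employees a
INNER JOIN departments b ON a.dept_id = b.id

Result:
name  | department
------+-----------
Chris | Design    
Ivan  | Design    
Mia   | Operations
Dave  | Product   


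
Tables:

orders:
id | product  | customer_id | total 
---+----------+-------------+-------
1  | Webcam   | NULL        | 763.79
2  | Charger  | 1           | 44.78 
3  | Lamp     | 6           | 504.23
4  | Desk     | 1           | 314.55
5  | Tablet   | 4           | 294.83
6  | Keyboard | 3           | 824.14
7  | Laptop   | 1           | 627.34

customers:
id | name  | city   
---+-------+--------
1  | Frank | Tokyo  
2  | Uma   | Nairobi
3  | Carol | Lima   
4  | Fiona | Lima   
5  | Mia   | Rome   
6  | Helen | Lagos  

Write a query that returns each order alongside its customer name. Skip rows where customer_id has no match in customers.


INNER JOIN keeps only orders rows whose customer_id matches an id in customers. Walk through each order:
  - order 1 (Webcam): customer_id=NULL, no match -> dropped
  - order 2 (Charger): customer_id=1 -> matches Frank
  - order 3 (Lamp): customer_id=6 -> matches Helen
  - order 4 (Desk): customer_id=1 -> matches Frank
  - order 5 (Tablet): customer_id=4 -> matches Fiona
  - order 6 (Keyboard): customer_id=3 -> matches Carol
  - order 7 (Laptop): customer_id=1 -> matches Frank
So 1 of 7 rows is dropped.

SQL:
SELECT a.product, b.name AS customer
FROM orders a
INNER JOIN customers b ON a.customer_id = b.id

Result:
product  | customer
---------+---------
Charger  | Frank   
Lamp     | Helen   
Desk     | Frank   
Tablet   | Fiona   
Keyboard | Carol   
Laptop   | Frank   


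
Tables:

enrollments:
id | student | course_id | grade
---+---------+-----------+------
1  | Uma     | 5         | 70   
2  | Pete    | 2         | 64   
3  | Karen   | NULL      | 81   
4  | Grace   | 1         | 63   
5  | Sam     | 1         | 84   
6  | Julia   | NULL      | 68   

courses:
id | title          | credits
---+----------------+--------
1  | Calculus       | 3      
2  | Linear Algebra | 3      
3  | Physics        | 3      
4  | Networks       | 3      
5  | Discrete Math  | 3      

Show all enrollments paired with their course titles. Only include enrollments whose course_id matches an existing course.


INNER JOIN keeps only enrollments rows whose course_id matches an id in courses. Walk through each enrollment:
  - enrollment 1 (Uma): course_id=5 -> matches Discrete Math
  - enrollment 2 (Pete): course_id=2 -> matches Linear Algebra
  - enrollment 3 (Karen): course_id=NULL, no match -> dropped
  - enrollment 4 (Grace): course_id=1 -> matches Calculus
  - enrollment 5 (Sam): course_id=1 -> matches Calculus
  - enrollment 6 (Julia): course_id=NULL, no match -> dropped
So 2 of 6 rows are dropped.

SQL:
SELECT a.student, b.title AS course
FROM enrollments a
INNER JOIN courses b ON a.course_id = b.id

Result:
student | course        
--------+---------------
Uma     | Discrete Math 
Pete    | Linear Algebra
Grace   | Calculus      
Sam     | Calculus      


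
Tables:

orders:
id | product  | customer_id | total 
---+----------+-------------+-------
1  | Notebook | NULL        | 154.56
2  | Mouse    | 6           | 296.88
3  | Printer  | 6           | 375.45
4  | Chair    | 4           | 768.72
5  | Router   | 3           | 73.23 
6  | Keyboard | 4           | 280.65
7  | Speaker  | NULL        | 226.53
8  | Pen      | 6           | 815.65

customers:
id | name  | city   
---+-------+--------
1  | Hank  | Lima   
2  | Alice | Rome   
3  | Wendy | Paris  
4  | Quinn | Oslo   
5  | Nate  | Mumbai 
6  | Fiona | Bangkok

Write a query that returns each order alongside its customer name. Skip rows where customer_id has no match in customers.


INNER JOIN keeps only orders rows whose customer_id matches an id in customers. Walk through each order:
  - order 1 (Notebook): customer_id=NULL, no match -> dropped
  - order 2 (Mouse): customer_id=6 -> matches Fiona
  - order 3 (Printer): customer_id=6 -> matches Fiona
  - order 4 (Chair): customer_id=4 -> matches Quinn
  - order 5 (Router): customer_id=3 -> matches Wendy
  - order 6 (Keyboard): customer_id=4 -> matches Quinn
  - order 7 (Speaker): customer_id=NULL, no match -> dropped
  - order 8 (Pen): customer_id=6 -> matches Fiona
So 2 of 8 rows are dropped.

SQL:
SELECT a.product, b.name AS customer
FROM orders a
INNER JOIN customers b ON a.customer_id = b.id

Result:
product  | customer
---------+---------
Mouse    | Fiona   
Printer  | Fiona   
Chair    | Quinn   
Router   | Wendy   
Keyboard | Quinn   
Pen      | Fiona   


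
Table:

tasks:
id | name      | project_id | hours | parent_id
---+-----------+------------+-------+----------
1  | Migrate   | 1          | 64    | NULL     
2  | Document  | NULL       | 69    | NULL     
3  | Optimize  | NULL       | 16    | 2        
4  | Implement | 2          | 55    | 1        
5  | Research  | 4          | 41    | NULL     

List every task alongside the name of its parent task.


This is a self-join: tasks is joined to a second copy of itself, matching each row's parent_id to another row's id. Use LEFT JOIN so rows with parent_id=NULL are kept.
  - task 1 (Migrate): parent_id=NULL -> NULL
  - task 2 (Document): parent_id=NULL -> NULL
  - task 3 (Optimize): parent_id=2 -> Document
  - task 4 (Implement): parent_id=1 -> Migrate
  - task 5 (Research): parent_id=NULL -> NULL

SQL:
SELECT a.name AS item, b.name AS parent
FROM tasks a
LEFT JOIN tasks b ON a.parent_id = b.id

Result:
item      | parent  
----------+---------
Migrate   | NULL    
Document  | NULL    
Optimize  | Document
Implement | Migrate 
Research  | NULL    


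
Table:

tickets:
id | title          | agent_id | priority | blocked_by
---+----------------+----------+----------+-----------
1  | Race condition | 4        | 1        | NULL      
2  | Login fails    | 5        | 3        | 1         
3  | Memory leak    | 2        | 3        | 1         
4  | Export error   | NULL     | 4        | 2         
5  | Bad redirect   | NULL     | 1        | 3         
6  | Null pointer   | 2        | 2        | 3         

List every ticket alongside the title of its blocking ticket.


This is a self-join: tickets is joined to a second copy of itself, matching each row's blocked_by to another row's id. Use LEFT JOIN so rows with blocked_by=NULL are kept.
  - ticket 1 (Race condition): blocked_by=NULL -> NULL
  - ticket 2 (Login fails): blocked_by=1 -> Race condition
  - ticket 3 (Memory leak): blocked_by=1 -> Race condition
  - ticket 4 (Export error): blocked_by=2 -> Login fails
  - ticket 5 (Bad redirect): blocked_by=3 -> Memory leak
  - ticket 6 (Null pointer): blocked_by=3 -> Memory leak

SQL:
SELECT a.title AS item, b.title AS blocked_by
FROM tickets a
LEFT JOIN tickets b ON a.blocked_by = b.id

Result:
item           | blocked_by    
---------------+---------------
Race condition | NULL          
Login fails    | Race condition
Memory leak    | Race condition
Export error   | Login fails   
Bad redirect   | Memory leak   
Null pointer   | Memory leak   


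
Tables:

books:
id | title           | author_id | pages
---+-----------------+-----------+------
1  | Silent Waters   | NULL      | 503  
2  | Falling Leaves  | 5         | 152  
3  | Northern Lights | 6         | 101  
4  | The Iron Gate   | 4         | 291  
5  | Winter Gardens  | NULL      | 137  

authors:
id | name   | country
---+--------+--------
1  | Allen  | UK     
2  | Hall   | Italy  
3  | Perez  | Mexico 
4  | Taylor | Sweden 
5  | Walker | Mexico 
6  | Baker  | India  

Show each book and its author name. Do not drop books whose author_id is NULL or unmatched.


LEFT JOIN keeps every row from books (the left table); where author_id has no match in authors, the author columns become NULL. Walk through each book:
  - book 1 (Silent Waters): author_id=NULL, no match -> kept with NULL
  - book 2 (Falling Leaves): author_id=5 -> matches Walker
  - book 3 (Northern Lights): author_id=6 -> matches Baker
  - book 4 (The Iron Gate): author_id=4 -> matches Taylor
  - book 5 (Winter Gardens): author_id=NULL, no match -> kept with NULL
All 5 rows appear; 2 have NULL author.

SQL:
SELECT a.title, b.name AS author
FROM books a
LEFT JOIN authors b ON a.author_id = b.id

Result:
title           | author
----------------+-------
Silent Waters   | NULL  
Falling Leaves  | Walker
Northern Lights | Baker 
The Iron Gate   | Taylor
Winter Gardens  | NULL  


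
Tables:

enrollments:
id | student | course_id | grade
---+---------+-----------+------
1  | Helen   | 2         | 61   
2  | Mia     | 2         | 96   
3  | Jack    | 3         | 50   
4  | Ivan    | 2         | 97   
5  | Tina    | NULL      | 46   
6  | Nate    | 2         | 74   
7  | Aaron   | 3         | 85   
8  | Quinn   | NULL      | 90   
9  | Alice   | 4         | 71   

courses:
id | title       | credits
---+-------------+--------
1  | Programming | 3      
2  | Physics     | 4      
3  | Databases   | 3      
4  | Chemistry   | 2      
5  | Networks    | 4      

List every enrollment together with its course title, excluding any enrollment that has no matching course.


INNER JOIN keeps only enrollments rows whose course_id matches an id in courses. Walk through each enrollment:
  - enrollment 1 (Helen): course_id=2 -> matches Physics
  - enrollment 2 (Mia): course_id=2 -> matches Physics
  - enrollment 3 (Jack): course_id=3 -> matches Databases
  - enrollment 4 (Ivan): course_id=2 -> matches Physics
  - enrollment 5 (Tina): course_id=NULL, no match -> dropped
  - enrollment 6 (Nate): course_id=2 -> matches Physics
  - enrollment 7 (Aaron): course_id=3 -> matches Databases
  - enrollment 8 (Quinn): course_id=NULL, no match -> dropped
  - enrollment 9 (Alice): course_id=4 -> matches Chemistry
So 2 of 9 rows are dropped.

SQL:
SELECT a.student, b.title AS course
FROM enrollments a
INNER JOIN courses b ON a.course_id = b.id

Result:
student | course   
--------+----------
Helen   | Physics  
Mia     | Physics  
Jack    | Databases
Ivan    | Physics  
Nate    | Physics  
Aaron   | Databases
Alice   | Chemistry


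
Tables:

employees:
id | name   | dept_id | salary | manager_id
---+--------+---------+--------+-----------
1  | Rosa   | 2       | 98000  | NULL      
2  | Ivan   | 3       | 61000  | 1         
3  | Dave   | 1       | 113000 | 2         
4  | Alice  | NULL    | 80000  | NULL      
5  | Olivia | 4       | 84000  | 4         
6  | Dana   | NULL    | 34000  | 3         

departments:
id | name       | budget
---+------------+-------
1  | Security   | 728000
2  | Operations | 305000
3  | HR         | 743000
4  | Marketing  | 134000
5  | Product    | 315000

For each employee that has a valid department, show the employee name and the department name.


INNER JOIN keeps only employees rows whose dept_id matches an id in departments. Walk through each employee:
  - employee 1 (Rosa): dept_id=2 -> matches Operations
  - employee 2 (Ivan): dept_id=3 -> matches HR
  - employee 3 (Dave): dept_id=1 -> matches Security
  - employee 4 (Alice): dept_id=NULL, no match -> dropped
  - employee 5 (Olivia): dept_id=4 -> matches Marketing
  - employee 6 (Dana): dept_id=NULL, no match -> dropped
So 2 of 6 rows are dropped.

SQL:
SELECT a.name, b.name AS department
FROM employees a
INNER JOIN departments b ON a.dept_id = b.id

Result:
name   | department
-------+-----------
Rosa   | Operations
Ivan   | HR        
Dave   | Security  
Olivia | Marketing 


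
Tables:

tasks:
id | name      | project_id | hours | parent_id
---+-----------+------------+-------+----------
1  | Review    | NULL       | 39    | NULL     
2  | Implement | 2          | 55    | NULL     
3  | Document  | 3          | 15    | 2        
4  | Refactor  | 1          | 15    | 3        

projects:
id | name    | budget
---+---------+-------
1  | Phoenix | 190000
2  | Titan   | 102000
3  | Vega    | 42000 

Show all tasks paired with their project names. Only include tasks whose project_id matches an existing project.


INNER JOIN keeps only tasks rows whose project_id matches an id in projects. Walk through each task:
  - task 1 (Review): project_id=NULL, no match -> dropped
  - task 2 (Implement): project_id=2 -> matches Titan
  - task 3 (Document): project_id=3 -> matches Vega
  - task 4 (Refactor): project_id=1 -> matches Phoenix
So 1 of 4 rows is dropped.

SQL:
SELECT a.name, b.name AS project
FROM tasks a
INNER JOIN projects b ON a.project_id = b.id

Result:
name      | project
----------+--------
Implement | Titan  
Document  | Vega   
Refactor  | Phoenix


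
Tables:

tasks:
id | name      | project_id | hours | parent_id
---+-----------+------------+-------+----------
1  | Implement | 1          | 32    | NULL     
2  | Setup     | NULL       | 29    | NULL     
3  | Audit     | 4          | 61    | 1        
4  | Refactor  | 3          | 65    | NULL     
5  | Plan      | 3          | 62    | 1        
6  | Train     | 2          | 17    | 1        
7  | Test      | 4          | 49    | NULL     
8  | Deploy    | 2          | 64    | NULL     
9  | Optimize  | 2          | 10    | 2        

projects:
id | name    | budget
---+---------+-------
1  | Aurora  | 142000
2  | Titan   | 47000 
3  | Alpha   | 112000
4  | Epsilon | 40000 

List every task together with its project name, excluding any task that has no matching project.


INNER JOIN keeps only tasks rows whose project_id matches an id in projects. Walk through each task:
  - task 1 (Implement): project_id=1 -> matches Aurora
  - task 2 (Setup): project_id=NULL, no match -> dropped
  - task 3 (Audit): project_id=4 -> matches Epsilon
  - task 4 (Refactor): project_id=3 -> matches Alpha
  - task 5 (Plan): project_id=3 -> matches Alpha
  - task 6 (Train): project_id=2 -> matches Titan
  - task 7 (Test): project_id=4 -> matches Epsilon
  - task 8 (Deploy): project_id=2 -> matches Titan
  - task 9 (Optimize): project_id=2 -> matches Titan
So 1 of 9 rows is dropped.

SQL:
SELECT a.name, b.name AS project
FROM tasks a
INNER JOIN projects b ON a.project_id = b.id

Result:
name      | project
----------+--------
Implement | Aurora 
Audit     | Epsilon
Refactor  | Alpha  
Plan      | Alpha  
Train     | Titan  
Test      | Epsilon
Deploy    | Titan  
Optimize  | Titan  


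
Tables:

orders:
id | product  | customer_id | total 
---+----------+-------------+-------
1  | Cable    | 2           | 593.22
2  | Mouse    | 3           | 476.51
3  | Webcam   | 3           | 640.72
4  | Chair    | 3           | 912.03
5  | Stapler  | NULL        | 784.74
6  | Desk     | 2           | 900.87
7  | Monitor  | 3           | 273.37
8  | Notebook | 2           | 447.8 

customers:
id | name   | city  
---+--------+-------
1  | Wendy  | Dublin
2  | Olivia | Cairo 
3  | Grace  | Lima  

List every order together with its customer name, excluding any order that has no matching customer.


INNER JOIN keeps only orders rows whose customer_id matches an id in customers. Walk through each order:
  - order 1 (Cable): customer_id=2 -> matches Olivia
  - order 2 (Mouse): customer_id=3 -> matches Grace
  - order 3 (Webcam): customer_id=3 -> matches Grace
  - order 4 (Chair): customer_id=3 -> matches Grace
  - order 5 (Stapler): customer_id=NULL, no match -> dropped
  - order 6 (Desk): customer_id=2 -> matches Olivia
  - order 7 (Monitor): customer_id=3 -> matches Grace
  - order 8 (Notebook): customer_id=2 -> matches Olivia
So 1 of 8 rows is dropped.

SQL:
SELECT a.product, b.name AS customer
FROM orders a
INNER JOIN customers b ON a.customer_id = b.id

Result:
product  | customer
---------+---------
Cable    | Olivia  
Mouse    | Grace   
Webcam   | Grace   
Chair    | Grace   
Desk     | Olivia  
Monitor  | Grace   
Notebook | Olivia  


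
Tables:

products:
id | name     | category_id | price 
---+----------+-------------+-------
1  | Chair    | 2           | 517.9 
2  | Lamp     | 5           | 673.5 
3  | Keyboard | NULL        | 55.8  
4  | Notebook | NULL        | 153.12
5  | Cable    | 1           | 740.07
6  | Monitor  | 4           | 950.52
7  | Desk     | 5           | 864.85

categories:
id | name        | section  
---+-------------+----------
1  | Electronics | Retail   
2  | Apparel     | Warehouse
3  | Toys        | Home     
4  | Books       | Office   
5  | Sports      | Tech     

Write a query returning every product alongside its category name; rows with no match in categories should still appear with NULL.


LEFT JOIN keeps every row from products (the left table); where category_id has no match in categories, the category columns become NULL. Walk through each product:
  - product 1 (Chair): category_id=2 -> matches Apparel
  - product 2 (Lamp): category_id=5 -> matches Sports
  - product 3 (Keyboard): category_id=NULL, no match -> kept with NULL
  - product 4 (Notebook): category_id=NULL, no match -> kept with NULL
  - product 5 (Cable): category_id=1 -> matches Electronics
  - product 6 (Monitor): category_id=4 -> matches Books
  - product 7 (Desk): category_id=5 -> matches Sports
All 7 rows appear; 2 have NULL category.

SQL:
SELECT a.name, b.name AS category
FROM products a
LEFT JOIN categories b ON a.category_id = b.id

Result:
name     | category   
---------+------------
Chair    | Apparel    
Lamp     | Sports     
Keyboard | NULL       
Notebook | NULL       
Cable    | Electronics
Monitor  | Books      
Desk     | Sports     


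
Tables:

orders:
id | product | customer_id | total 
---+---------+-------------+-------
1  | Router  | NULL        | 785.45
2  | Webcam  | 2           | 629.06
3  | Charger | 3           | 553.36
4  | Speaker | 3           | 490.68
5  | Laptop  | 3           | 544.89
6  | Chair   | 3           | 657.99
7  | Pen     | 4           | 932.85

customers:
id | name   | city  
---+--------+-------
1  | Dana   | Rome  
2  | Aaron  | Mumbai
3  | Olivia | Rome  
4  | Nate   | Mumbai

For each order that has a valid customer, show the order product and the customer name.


INNER JOIN keeps only orders rows whose customer_id matches an id in customers. Walk through each order:
  - order 1 (Router): customer_id=NULL, no match -> dropped
  - order 2 (Webcam): customer_id=2 -> matches Aaron
  - order 3 (Charger): customer_id=3 -> matches Olivia
  - order 4 (Speaker): customer_id=3 -> matches Olivia
  - order 5 (Laptop): customer_id=3 -> matches Olivia
  - order 6 (Chair): customer_id=3 -> matches Olivia
  - order 7 (Pen): customer_id=4 -> matches Nate
So 1 of 7 rows is dropped.

SQL:
SELECT a.product, b.name AS customer
FROM orders a
INNER JOIN customers b ON a.customer_id = b.id

Result:
product | customer
--------+---------
Webcam  | Aaron   
Charger | Olivia  
Speaker | Olivia  
Laptop  | Olivia  
Chair   | Olivia  
Pen     | Nate    
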